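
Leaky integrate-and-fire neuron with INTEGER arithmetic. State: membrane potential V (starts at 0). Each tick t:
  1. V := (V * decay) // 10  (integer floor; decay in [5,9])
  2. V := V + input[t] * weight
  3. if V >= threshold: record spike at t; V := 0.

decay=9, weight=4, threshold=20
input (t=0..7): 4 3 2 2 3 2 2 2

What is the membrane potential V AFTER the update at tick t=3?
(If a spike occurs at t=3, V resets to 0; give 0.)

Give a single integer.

Answer: 15

Derivation:
t=0: input=4 -> V=16
t=1: input=3 -> V=0 FIRE
t=2: input=2 -> V=8
t=3: input=2 -> V=15
t=4: input=3 -> V=0 FIRE
t=5: input=2 -> V=8
t=6: input=2 -> V=15
t=7: input=2 -> V=0 FIRE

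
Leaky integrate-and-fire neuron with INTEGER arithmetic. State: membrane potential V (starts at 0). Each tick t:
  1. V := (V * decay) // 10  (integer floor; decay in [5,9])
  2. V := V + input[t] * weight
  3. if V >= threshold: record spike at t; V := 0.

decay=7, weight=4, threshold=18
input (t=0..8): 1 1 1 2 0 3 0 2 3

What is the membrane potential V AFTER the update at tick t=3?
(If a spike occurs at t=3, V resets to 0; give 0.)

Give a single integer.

t=0: input=1 -> V=4
t=1: input=1 -> V=6
t=2: input=1 -> V=8
t=3: input=2 -> V=13
t=4: input=0 -> V=9
t=5: input=3 -> V=0 FIRE
t=6: input=0 -> V=0
t=7: input=2 -> V=8
t=8: input=3 -> V=17

Answer: 13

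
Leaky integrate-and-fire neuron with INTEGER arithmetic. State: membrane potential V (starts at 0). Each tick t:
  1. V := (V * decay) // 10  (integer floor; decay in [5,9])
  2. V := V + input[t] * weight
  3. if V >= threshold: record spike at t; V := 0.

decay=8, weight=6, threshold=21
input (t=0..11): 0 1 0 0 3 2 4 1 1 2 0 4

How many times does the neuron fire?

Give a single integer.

t=0: input=0 -> V=0
t=1: input=1 -> V=6
t=2: input=0 -> V=4
t=3: input=0 -> V=3
t=4: input=3 -> V=20
t=5: input=2 -> V=0 FIRE
t=6: input=4 -> V=0 FIRE
t=7: input=1 -> V=6
t=8: input=1 -> V=10
t=9: input=2 -> V=20
t=10: input=0 -> V=16
t=11: input=4 -> V=0 FIRE

Answer: 3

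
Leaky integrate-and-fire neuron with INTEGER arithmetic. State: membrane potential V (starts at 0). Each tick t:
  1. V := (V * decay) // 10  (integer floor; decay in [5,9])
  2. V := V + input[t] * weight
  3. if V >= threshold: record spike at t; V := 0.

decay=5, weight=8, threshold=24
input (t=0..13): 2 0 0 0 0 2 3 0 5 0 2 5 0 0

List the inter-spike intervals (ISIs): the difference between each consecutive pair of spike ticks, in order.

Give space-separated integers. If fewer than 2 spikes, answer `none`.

Answer: 2 3

Derivation:
t=0: input=2 -> V=16
t=1: input=0 -> V=8
t=2: input=0 -> V=4
t=3: input=0 -> V=2
t=4: input=0 -> V=1
t=5: input=2 -> V=16
t=6: input=3 -> V=0 FIRE
t=7: input=0 -> V=0
t=8: input=5 -> V=0 FIRE
t=9: input=0 -> V=0
t=10: input=2 -> V=16
t=11: input=5 -> V=0 FIRE
t=12: input=0 -> V=0
t=13: input=0 -> V=0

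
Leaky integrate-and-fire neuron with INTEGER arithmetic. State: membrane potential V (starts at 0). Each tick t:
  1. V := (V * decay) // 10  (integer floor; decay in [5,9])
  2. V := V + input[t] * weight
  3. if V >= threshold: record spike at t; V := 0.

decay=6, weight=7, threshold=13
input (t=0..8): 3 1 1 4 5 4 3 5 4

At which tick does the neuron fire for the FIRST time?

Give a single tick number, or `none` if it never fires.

t=0: input=3 -> V=0 FIRE
t=1: input=1 -> V=7
t=2: input=1 -> V=11
t=3: input=4 -> V=0 FIRE
t=4: input=5 -> V=0 FIRE
t=5: input=4 -> V=0 FIRE
t=6: input=3 -> V=0 FIRE
t=7: input=5 -> V=0 FIRE
t=8: input=4 -> V=0 FIRE

Answer: 0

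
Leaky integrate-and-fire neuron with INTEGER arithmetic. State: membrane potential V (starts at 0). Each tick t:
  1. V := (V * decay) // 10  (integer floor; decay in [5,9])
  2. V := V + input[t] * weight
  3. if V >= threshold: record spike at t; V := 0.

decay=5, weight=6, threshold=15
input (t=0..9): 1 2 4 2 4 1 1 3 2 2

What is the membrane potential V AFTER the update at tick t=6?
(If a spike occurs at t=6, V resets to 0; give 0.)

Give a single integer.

t=0: input=1 -> V=6
t=1: input=2 -> V=0 FIRE
t=2: input=4 -> V=0 FIRE
t=3: input=2 -> V=12
t=4: input=4 -> V=0 FIRE
t=5: input=1 -> V=6
t=6: input=1 -> V=9
t=7: input=3 -> V=0 FIRE
t=8: input=2 -> V=12
t=9: input=2 -> V=0 FIRE

Answer: 9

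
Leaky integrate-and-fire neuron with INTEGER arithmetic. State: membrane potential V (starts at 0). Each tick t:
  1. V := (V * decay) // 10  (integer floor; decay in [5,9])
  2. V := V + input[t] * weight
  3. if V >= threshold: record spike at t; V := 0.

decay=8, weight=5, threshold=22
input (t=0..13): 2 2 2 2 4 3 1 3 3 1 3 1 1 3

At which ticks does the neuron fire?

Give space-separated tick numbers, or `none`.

Answer: 2 4 7 10 13

Derivation:
t=0: input=2 -> V=10
t=1: input=2 -> V=18
t=2: input=2 -> V=0 FIRE
t=3: input=2 -> V=10
t=4: input=4 -> V=0 FIRE
t=5: input=3 -> V=15
t=6: input=1 -> V=17
t=7: input=3 -> V=0 FIRE
t=8: input=3 -> V=15
t=9: input=1 -> V=17
t=10: input=3 -> V=0 FIRE
t=11: input=1 -> V=5
t=12: input=1 -> V=9
t=13: input=3 -> V=0 FIRE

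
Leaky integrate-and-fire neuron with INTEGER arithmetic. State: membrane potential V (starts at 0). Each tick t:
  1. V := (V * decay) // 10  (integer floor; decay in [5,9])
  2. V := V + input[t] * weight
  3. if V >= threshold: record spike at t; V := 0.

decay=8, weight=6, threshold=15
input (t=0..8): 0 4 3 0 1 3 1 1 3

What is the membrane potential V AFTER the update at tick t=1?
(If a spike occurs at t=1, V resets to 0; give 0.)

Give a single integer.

Answer: 0

Derivation:
t=0: input=0 -> V=0
t=1: input=4 -> V=0 FIRE
t=2: input=3 -> V=0 FIRE
t=3: input=0 -> V=0
t=4: input=1 -> V=6
t=5: input=3 -> V=0 FIRE
t=6: input=1 -> V=6
t=7: input=1 -> V=10
t=8: input=3 -> V=0 FIRE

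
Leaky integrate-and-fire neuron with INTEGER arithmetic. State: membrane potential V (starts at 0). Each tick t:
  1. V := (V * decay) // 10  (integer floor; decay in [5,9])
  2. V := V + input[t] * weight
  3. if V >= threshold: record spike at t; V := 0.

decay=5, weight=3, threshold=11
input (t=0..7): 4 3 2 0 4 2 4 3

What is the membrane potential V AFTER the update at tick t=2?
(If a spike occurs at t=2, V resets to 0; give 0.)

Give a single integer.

Answer: 10

Derivation:
t=0: input=4 -> V=0 FIRE
t=1: input=3 -> V=9
t=2: input=2 -> V=10
t=3: input=0 -> V=5
t=4: input=4 -> V=0 FIRE
t=5: input=2 -> V=6
t=6: input=4 -> V=0 FIRE
t=7: input=3 -> V=9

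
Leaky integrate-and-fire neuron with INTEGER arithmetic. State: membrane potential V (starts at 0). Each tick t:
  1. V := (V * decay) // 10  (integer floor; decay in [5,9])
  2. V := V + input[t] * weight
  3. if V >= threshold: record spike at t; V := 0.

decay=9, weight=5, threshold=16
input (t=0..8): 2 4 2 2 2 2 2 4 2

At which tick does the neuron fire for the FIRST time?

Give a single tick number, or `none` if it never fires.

Answer: 1

Derivation:
t=0: input=2 -> V=10
t=1: input=4 -> V=0 FIRE
t=2: input=2 -> V=10
t=3: input=2 -> V=0 FIRE
t=4: input=2 -> V=10
t=5: input=2 -> V=0 FIRE
t=6: input=2 -> V=10
t=7: input=4 -> V=0 FIRE
t=8: input=2 -> V=10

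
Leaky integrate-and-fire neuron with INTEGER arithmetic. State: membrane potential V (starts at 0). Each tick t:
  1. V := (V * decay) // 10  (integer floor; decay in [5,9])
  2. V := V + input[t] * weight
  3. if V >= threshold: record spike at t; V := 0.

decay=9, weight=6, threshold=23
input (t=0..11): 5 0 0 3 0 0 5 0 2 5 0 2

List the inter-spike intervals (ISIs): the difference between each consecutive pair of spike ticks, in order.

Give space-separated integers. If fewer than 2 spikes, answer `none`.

Answer: 6 3

Derivation:
t=0: input=5 -> V=0 FIRE
t=1: input=0 -> V=0
t=2: input=0 -> V=0
t=3: input=3 -> V=18
t=4: input=0 -> V=16
t=5: input=0 -> V=14
t=6: input=5 -> V=0 FIRE
t=7: input=0 -> V=0
t=8: input=2 -> V=12
t=9: input=5 -> V=0 FIRE
t=10: input=0 -> V=0
t=11: input=2 -> V=12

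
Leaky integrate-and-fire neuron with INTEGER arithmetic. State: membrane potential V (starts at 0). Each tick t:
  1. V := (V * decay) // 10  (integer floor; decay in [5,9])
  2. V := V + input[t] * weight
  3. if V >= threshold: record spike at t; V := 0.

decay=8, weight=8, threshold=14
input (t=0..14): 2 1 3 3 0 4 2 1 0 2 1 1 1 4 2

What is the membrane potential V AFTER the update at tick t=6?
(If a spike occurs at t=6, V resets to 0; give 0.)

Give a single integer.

t=0: input=2 -> V=0 FIRE
t=1: input=1 -> V=8
t=2: input=3 -> V=0 FIRE
t=3: input=3 -> V=0 FIRE
t=4: input=0 -> V=0
t=5: input=4 -> V=0 FIRE
t=6: input=2 -> V=0 FIRE
t=7: input=1 -> V=8
t=8: input=0 -> V=6
t=9: input=2 -> V=0 FIRE
t=10: input=1 -> V=8
t=11: input=1 -> V=0 FIRE
t=12: input=1 -> V=8
t=13: input=4 -> V=0 FIRE
t=14: input=2 -> V=0 FIRE

Answer: 0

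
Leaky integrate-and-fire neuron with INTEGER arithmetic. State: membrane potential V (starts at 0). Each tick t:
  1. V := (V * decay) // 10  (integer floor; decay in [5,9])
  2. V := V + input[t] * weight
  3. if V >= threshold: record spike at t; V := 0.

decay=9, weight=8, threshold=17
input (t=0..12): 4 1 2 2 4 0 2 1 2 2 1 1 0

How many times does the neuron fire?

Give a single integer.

Answer: 5

Derivation:
t=0: input=4 -> V=0 FIRE
t=1: input=1 -> V=8
t=2: input=2 -> V=0 FIRE
t=3: input=2 -> V=16
t=4: input=4 -> V=0 FIRE
t=5: input=0 -> V=0
t=6: input=2 -> V=16
t=7: input=1 -> V=0 FIRE
t=8: input=2 -> V=16
t=9: input=2 -> V=0 FIRE
t=10: input=1 -> V=8
t=11: input=1 -> V=15
t=12: input=0 -> V=13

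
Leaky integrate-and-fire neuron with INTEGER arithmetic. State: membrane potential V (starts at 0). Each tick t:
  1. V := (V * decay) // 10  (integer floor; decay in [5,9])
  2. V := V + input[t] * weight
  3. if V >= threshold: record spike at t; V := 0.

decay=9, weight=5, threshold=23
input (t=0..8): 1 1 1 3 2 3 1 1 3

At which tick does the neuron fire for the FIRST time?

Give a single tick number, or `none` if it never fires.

t=0: input=1 -> V=5
t=1: input=1 -> V=9
t=2: input=1 -> V=13
t=3: input=3 -> V=0 FIRE
t=4: input=2 -> V=10
t=5: input=3 -> V=0 FIRE
t=6: input=1 -> V=5
t=7: input=1 -> V=9
t=8: input=3 -> V=0 FIRE

Answer: 3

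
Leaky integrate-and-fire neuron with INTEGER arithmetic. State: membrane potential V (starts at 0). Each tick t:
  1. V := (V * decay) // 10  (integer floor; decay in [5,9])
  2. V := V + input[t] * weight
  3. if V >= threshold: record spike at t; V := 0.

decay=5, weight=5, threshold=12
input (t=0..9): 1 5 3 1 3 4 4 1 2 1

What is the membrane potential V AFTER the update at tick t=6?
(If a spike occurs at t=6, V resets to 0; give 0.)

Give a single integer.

t=0: input=1 -> V=5
t=1: input=5 -> V=0 FIRE
t=2: input=3 -> V=0 FIRE
t=3: input=1 -> V=5
t=4: input=3 -> V=0 FIRE
t=5: input=4 -> V=0 FIRE
t=6: input=4 -> V=0 FIRE
t=7: input=1 -> V=5
t=8: input=2 -> V=0 FIRE
t=9: input=1 -> V=5

Answer: 0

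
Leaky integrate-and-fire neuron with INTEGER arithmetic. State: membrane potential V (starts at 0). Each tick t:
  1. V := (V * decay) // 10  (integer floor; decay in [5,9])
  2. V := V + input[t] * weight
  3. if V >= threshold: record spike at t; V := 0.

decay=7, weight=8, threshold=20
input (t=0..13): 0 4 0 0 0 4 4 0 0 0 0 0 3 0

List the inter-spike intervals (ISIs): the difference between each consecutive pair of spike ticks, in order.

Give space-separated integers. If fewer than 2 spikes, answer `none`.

Answer: 4 1 6

Derivation:
t=0: input=0 -> V=0
t=1: input=4 -> V=0 FIRE
t=2: input=0 -> V=0
t=3: input=0 -> V=0
t=4: input=0 -> V=0
t=5: input=4 -> V=0 FIRE
t=6: input=4 -> V=0 FIRE
t=7: input=0 -> V=0
t=8: input=0 -> V=0
t=9: input=0 -> V=0
t=10: input=0 -> V=0
t=11: input=0 -> V=0
t=12: input=3 -> V=0 FIRE
t=13: input=0 -> V=0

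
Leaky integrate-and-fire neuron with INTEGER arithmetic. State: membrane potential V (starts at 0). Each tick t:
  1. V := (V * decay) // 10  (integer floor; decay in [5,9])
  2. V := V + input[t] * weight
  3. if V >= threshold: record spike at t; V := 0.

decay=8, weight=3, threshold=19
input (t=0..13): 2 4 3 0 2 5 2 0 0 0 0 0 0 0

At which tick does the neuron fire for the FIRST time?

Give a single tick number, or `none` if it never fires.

Answer: 2

Derivation:
t=0: input=2 -> V=6
t=1: input=4 -> V=16
t=2: input=3 -> V=0 FIRE
t=3: input=0 -> V=0
t=4: input=2 -> V=6
t=5: input=5 -> V=0 FIRE
t=6: input=2 -> V=6
t=7: input=0 -> V=4
t=8: input=0 -> V=3
t=9: input=0 -> V=2
t=10: input=0 -> V=1
t=11: input=0 -> V=0
t=12: input=0 -> V=0
t=13: input=0 -> V=0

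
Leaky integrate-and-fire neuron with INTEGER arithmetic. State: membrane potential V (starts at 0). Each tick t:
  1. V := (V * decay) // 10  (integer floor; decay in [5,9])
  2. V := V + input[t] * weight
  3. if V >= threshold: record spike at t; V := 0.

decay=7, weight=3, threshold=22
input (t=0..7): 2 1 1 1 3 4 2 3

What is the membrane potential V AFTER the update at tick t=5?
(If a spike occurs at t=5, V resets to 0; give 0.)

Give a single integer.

Answer: 21

Derivation:
t=0: input=2 -> V=6
t=1: input=1 -> V=7
t=2: input=1 -> V=7
t=3: input=1 -> V=7
t=4: input=3 -> V=13
t=5: input=4 -> V=21
t=6: input=2 -> V=20
t=7: input=3 -> V=0 FIRE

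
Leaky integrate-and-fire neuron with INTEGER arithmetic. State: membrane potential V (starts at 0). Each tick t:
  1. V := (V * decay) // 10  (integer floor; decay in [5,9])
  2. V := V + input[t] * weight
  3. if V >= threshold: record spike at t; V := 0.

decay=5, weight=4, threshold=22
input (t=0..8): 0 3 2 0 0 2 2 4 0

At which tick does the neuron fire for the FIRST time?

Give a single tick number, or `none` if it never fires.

Answer: 7

Derivation:
t=0: input=0 -> V=0
t=1: input=3 -> V=12
t=2: input=2 -> V=14
t=3: input=0 -> V=7
t=4: input=0 -> V=3
t=5: input=2 -> V=9
t=6: input=2 -> V=12
t=7: input=4 -> V=0 FIRE
t=8: input=0 -> V=0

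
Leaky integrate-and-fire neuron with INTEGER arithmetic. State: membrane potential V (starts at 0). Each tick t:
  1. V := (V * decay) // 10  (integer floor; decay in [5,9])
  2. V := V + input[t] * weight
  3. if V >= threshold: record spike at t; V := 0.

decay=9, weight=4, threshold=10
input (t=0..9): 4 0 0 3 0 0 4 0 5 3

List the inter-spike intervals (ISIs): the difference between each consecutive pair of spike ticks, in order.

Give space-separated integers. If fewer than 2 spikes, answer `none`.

t=0: input=4 -> V=0 FIRE
t=1: input=0 -> V=0
t=2: input=0 -> V=0
t=3: input=3 -> V=0 FIRE
t=4: input=0 -> V=0
t=5: input=0 -> V=0
t=6: input=4 -> V=0 FIRE
t=7: input=0 -> V=0
t=8: input=5 -> V=0 FIRE
t=9: input=3 -> V=0 FIRE

Answer: 3 3 2 1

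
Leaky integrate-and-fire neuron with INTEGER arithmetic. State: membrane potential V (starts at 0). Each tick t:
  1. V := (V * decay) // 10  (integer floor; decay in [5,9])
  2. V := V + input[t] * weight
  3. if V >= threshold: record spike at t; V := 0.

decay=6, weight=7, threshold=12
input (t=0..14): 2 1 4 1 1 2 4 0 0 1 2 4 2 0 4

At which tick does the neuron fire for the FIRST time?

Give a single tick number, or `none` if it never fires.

Answer: 0

Derivation:
t=0: input=2 -> V=0 FIRE
t=1: input=1 -> V=7
t=2: input=4 -> V=0 FIRE
t=3: input=1 -> V=7
t=4: input=1 -> V=11
t=5: input=2 -> V=0 FIRE
t=6: input=4 -> V=0 FIRE
t=7: input=0 -> V=0
t=8: input=0 -> V=0
t=9: input=1 -> V=7
t=10: input=2 -> V=0 FIRE
t=11: input=4 -> V=0 FIRE
t=12: input=2 -> V=0 FIRE
t=13: input=0 -> V=0
t=14: input=4 -> V=0 FIRE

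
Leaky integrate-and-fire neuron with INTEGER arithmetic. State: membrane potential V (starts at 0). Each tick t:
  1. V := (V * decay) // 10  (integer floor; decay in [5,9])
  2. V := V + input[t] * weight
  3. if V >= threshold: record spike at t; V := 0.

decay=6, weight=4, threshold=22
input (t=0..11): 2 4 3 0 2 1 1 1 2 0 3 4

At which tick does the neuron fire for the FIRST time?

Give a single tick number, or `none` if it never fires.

t=0: input=2 -> V=8
t=1: input=4 -> V=20
t=2: input=3 -> V=0 FIRE
t=3: input=0 -> V=0
t=4: input=2 -> V=8
t=5: input=1 -> V=8
t=6: input=1 -> V=8
t=7: input=1 -> V=8
t=8: input=2 -> V=12
t=9: input=0 -> V=7
t=10: input=3 -> V=16
t=11: input=4 -> V=0 FIRE

Answer: 2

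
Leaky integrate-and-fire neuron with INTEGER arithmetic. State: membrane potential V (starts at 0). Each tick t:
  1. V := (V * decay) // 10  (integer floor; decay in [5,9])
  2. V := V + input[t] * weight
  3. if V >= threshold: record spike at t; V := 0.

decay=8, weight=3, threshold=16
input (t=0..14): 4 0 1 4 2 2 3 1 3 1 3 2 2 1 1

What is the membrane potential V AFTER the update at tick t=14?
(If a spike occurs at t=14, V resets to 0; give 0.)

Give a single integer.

Answer: 11

Derivation:
t=0: input=4 -> V=12
t=1: input=0 -> V=9
t=2: input=1 -> V=10
t=3: input=4 -> V=0 FIRE
t=4: input=2 -> V=6
t=5: input=2 -> V=10
t=6: input=3 -> V=0 FIRE
t=7: input=1 -> V=3
t=8: input=3 -> V=11
t=9: input=1 -> V=11
t=10: input=3 -> V=0 FIRE
t=11: input=2 -> V=6
t=12: input=2 -> V=10
t=13: input=1 -> V=11
t=14: input=1 -> V=11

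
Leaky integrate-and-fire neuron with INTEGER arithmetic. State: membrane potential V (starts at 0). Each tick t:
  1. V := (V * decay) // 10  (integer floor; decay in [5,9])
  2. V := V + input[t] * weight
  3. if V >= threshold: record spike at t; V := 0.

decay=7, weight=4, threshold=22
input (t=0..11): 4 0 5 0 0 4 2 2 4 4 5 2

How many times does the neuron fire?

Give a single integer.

Answer: 3

Derivation:
t=0: input=4 -> V=16
t=1: input=0 -> V=11
t=2: input=5 -> V=0 FIRE
t=3: input=0 -> V=0
t=4: input=0 -> V=0
t=5: input=4 -> V=16
t=6: input=2 -> V=19
t=7: input=2 -> V=21
t=8: input=4 -> V=0 FIRE
t=9: input=4 -> V=16
t=10: input=5 -> V=0 FIRE
t=11: input=2 -> V=8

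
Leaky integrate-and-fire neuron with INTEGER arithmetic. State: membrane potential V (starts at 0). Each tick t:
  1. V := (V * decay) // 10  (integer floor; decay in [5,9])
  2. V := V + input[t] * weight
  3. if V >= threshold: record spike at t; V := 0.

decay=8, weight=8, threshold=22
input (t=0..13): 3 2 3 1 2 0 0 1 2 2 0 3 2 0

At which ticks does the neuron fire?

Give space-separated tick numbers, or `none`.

Answer: 0 2 4 8 11

Derivation:
t=0: input=3 -> V=0 FIRE
t=1: input=2 -> V=16
t=2: input=3 -> V=0 FIRE
t=3: input=1 -> V=8
t=4: input=2 -> V=0 FIRE
t=5: input=0 -> V=0
t=6: input=0 -> V=0
t=7: input=1 -> V=8
t=8: input=2 -> V=0 FIRE
t=9: input=2 -> V=16
t=10: input=0 -> V=12
t=11: input=3 -> V=0 FIRE
t=12: input=2 -> V=16
t=13: input=0 -> V=12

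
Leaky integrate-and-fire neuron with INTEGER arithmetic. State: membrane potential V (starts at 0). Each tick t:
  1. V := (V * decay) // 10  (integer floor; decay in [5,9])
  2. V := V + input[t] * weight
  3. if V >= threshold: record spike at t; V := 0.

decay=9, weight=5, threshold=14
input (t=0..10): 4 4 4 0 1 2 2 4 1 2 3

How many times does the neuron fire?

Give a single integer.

t=0: input=4 -> V=0 FIRE
t=1: input=4 -> V=0 FIRE
t=2: input=4 -> V=0 FIRE
t=3: input=0 -> V=0
t=4: input=1 -> V=5
t=5: input=2 -> V=0 FIRE
t=6: input=2 -> V=10
t=7: input=4 -> V=0 FIRE
t=8: input=1 -> V=5
t=9: input=2 -> V=0 FIRE
t=10: input=3 -> V=0 FIRE

Answer: 7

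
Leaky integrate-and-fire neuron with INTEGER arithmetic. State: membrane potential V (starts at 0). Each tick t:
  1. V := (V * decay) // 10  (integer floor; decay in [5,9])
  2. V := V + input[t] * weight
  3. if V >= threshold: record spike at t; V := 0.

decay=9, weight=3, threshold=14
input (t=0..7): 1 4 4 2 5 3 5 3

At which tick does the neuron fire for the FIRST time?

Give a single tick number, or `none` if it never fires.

t=0: input=1 -> V=3
t=1: input=4 -> V=0 FIRE
t=2: input=4 -> V=12
t=3: input=2 -> V=0 FIRE
t=4: input=5 -> V=0 FIRE
t=5: input=3 -> V=9
t=6: input=5 -> V=0 FIRE
t=7: input=3 -> V=9

Answer: 1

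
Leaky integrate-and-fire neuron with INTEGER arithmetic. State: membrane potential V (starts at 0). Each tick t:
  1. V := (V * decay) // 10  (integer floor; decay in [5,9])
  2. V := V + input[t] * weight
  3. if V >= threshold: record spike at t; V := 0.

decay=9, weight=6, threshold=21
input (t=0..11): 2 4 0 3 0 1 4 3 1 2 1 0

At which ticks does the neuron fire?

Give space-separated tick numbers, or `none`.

Answer: 1 6 8

Derivation:
t=0: input=2 -> V=12
t=1: input=4 -> V=0 FIRE
t=2: input=0 -> V=0
t=3: input=3 -> V=18
t=4: input=0 -> V=16
t=5: input=1 -> V=20
t=6: input=4 -> V=0 FIRE
t=7: input=3 -> V=18
t=8: input=1 -> V=0 FIRE
t=9: input=2 -> V=12
t=10: input=1 -> V=16
t=11: input=0 -> V=14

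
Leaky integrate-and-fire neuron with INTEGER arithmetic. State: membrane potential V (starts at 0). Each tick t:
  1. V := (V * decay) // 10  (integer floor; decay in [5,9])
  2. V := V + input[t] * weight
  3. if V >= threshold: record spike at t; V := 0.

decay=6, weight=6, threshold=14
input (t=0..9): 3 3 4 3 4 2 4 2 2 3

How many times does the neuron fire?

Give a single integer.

Answer: 8

Derivation:
t=0: input=3 -> V=0 FIRE
t=1: input=3 -> V=0 FIRE
t=2: input=4 -> V=0 FIRE
t=3: input=3 -> V=0 FIRE
t=4: input=4 -> V=0 FIRE
t=5: input=2 -> V=12
t=6: input=4 -> V=0 FIRE
t=7: input=2 -> V=12
t=8: input=2 -> V=0 FIRE
t=9: input=3 -> V=0 FIRE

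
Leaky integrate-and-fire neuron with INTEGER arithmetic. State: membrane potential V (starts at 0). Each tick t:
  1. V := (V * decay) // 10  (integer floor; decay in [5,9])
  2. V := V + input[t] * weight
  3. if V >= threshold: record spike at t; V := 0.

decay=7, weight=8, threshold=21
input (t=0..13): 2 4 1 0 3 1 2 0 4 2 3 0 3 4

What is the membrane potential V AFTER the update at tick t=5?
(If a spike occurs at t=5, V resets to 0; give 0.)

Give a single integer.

Answer: 8

Derivation:
t=0: input=2 -> V=16
t=1: input=4 -> V=0 FIRE
t=2: input=1 -> V=8
t=3: input=0 -> V=5
t=4: input=3 -> V=0 FIRE
t=5: input=1 -> V=8
t=6: input=2 -> V=0 FIRE
t=7: input=0 -> V=0
t=8: input=4 -> V=0 FIRE
t=9: input=2 -> V=16
t=10: input=3 -> V=0 FIRE
t=11: input=0 -> V=0
t=12: input=3 -> V=0 FIRE
t=13: input=4 -> V=0 FIRE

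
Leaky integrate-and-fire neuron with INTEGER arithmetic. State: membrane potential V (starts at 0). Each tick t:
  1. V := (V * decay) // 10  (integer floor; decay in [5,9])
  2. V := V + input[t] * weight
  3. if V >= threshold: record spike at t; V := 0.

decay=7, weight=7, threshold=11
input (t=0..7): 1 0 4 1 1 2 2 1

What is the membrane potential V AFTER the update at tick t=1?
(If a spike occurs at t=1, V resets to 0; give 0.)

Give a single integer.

Answer: 4

Derivation:
t=0: input=1 -> V=7
t=1: input=0 -> V=4
t=2: input=4 -> V=0 FIRE
t=3: input=1 -> V=7
t=4: input=1 -> V=0 FIRE
t=5: input=2 -> V=0 FIRE
t=6: input=2 -> V=0 FIRE
t=7: input=1 -> V=7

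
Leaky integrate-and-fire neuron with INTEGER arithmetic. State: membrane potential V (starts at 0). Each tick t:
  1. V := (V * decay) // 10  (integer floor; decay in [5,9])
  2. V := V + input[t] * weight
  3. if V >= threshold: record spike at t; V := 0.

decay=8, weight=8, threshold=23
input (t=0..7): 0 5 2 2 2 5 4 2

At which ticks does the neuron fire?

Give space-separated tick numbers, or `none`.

Answer: 1 3 5 6

Derivation:
t=0: input=0 -> V=0
t=1: input=5 -> V=0 FIRE
t=2: input=2 -> V=16
t=3: input=2 -> V=0 FIRE
t=4: input=2 -> V=16
t=5: input=5 -> V=0 FIRE
t=6: input=4 -> V=0 FIRE
t=7: input=2 -> V=16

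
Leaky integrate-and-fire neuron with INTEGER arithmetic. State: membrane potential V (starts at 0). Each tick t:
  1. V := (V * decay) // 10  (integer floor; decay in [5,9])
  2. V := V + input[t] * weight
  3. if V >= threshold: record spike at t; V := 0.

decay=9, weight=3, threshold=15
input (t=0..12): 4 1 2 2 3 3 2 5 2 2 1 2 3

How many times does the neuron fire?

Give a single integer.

t=0: input=4 -> V=12
t=1: input=1 -> V=13
t=2: input=2 -> V=0 FIRE
t=3: input=2 -> V=6
t=4: input=3 -> V=14
t=5: input=3 -> V=0 FIRE
t=6: input=2 -> V=6
t=7: input=5 -> V=0 FIRE
t=8: input=2 -> V=6
t=9: input=2 -> V=11
t=10: input=1 -> V=12
t=11: input=2 -> V=0 FIRE
t=12: input=3 -> V=9

Answer: 4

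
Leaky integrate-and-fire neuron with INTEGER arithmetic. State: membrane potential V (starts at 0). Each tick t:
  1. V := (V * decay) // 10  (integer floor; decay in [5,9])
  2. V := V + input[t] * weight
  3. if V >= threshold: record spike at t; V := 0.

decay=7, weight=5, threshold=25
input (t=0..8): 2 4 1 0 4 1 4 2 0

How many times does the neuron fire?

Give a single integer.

Answer: 2

Derivation:
t=0: input=2 -> V=10
t=1: input=4 -> V=0 FIRE
t=2: input=1 -> V=5
t=3: input=0 -> V=3
t=4: input=4 -> V=22
t=5: input=1 -> V=20
t=6: input=4 -> V=0 FIRE
t=7: input=2 -> V=10
t=8: input=0 -> V=7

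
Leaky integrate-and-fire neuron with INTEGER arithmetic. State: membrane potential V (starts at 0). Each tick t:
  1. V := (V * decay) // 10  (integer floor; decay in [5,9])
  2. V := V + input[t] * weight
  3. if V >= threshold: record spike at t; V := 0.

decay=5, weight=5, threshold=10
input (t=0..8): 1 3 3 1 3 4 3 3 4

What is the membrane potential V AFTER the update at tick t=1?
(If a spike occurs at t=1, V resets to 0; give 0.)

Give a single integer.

t=0: input=1 -> V=5
t=1: input=3 -> V=0 FIRE
t=2: input=3 -> V=0 FIRE
t=3: input=1 -> V=5
t=4: input=3 -> V=0 FIRE
t=5: input=4 -> V=0 FIRE
t=6: input=3 -> V=0 FIRE
t=7: input=3 -> V=0 FIRE
t=8: input=4 -> V=0 FIRE

Answer: 0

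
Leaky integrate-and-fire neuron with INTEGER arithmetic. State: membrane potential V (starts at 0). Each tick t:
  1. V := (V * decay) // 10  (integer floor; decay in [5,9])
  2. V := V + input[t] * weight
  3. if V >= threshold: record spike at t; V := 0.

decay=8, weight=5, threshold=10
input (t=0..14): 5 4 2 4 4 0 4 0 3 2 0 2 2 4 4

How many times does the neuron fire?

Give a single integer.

t=0: input=5 -> V=0 FIRE
t=1: input=4 -> V=0 FIRE
t=2: input=2 -> V=0 FIRE
t=3: input=4 -> V=0 FIRE
t=4: input=4 -> V=0 FIRE
t=5: input=0 -> V=0
t=6: input=4 -> V=0 FIRE
t=7: input=0 -> V=0
t=8: input=3 -> V=0 FIRE
t=9: input=2 -> V=0 FIRE
t=10: input=0 -> V=0
t=11: input=2 -> V=0 FIRE
t=12: input=2 -> V=0 FIRE
t=13: input=4 -> V=0 FIRE
t=14: input=4 -> V=0 FIRE

Answer: 12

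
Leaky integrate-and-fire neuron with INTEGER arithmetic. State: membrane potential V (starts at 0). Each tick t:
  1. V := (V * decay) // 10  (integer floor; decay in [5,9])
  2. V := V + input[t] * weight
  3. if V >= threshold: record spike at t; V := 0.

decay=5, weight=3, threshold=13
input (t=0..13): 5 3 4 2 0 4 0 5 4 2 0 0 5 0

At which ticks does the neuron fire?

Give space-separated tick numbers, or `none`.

Answer: 0 2 5 7 12

Derivation:
t=0: input=5 -> V=0 FIRE
t=1: input=3 -> V=9
t=2: input=4 -> V=0 FIRE
t=3: input=2 -> V=6
t=4: input=0 -> V=3
t=5: input=4 -> V=0 FIRE
t=6: input=0 -> V=0
t=7: input=5 -> V=0 FIRE
t=8: input=4 -> V=12
t=9: input=2 -> V=12
t=10: input=0 -> V=6
t=11: input=0 -> V=3
t=12: input=5 -> V=0 FIRE
t=13: input=0 -> V=0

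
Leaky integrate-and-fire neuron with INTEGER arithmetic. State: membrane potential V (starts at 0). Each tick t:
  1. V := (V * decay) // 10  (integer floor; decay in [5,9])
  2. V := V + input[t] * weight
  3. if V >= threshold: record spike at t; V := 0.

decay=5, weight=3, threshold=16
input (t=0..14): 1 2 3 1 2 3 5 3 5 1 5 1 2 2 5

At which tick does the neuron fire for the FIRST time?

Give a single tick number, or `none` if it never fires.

t=0: input=1 -> V=3
t=1: input=2 -> V=7
t=2: input=3 -> V=12
t=3: input=1 -> V=9
t=4: input=2 -> V=10
t=5: input=3 -> V=14
t=6: input=5 -> V=0 FIRE
t=7: input=3 -> V=9
t=8: input=5 -> V=0 FIRE
t=9: input=1 -> V=3
t=10: input=5 -> V=0 FIRE
t=11: input=1 -> V=3
t=12: input=2 -> V=7
t=13: input=2 -> V=9
t=14: input=5 -> V=0 FIRE

Answer: 6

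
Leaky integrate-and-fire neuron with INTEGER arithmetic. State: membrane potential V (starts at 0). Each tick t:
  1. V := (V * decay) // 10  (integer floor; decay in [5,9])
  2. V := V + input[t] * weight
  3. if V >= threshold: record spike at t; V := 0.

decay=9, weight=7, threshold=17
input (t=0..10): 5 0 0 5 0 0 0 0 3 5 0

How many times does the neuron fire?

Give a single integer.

Answer: 4

Derivation:
t=0: input=5 -> V=0 FIRE
t=1: input=0 -> V=0
t=2: input=0 -> V=0
t=3: input=5 -> V=0 FIRE
t=4: input=0 -> V=0
t=5: input=0 -> V=0
t=6: input=0 -> V=0
t=7: input=0 -> V=0
t=8: input=3 -> V=0 FIRE
t=9: input=5 -> V=0 FIRE
t=10: input=0 -> V=0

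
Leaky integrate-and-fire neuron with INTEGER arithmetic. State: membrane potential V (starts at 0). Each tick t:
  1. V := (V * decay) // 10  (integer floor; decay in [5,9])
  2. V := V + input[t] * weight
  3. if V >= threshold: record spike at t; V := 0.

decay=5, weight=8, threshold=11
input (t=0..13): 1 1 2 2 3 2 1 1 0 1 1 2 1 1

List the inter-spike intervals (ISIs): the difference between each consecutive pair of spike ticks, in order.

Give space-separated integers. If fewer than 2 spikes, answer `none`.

t=0: input=1 -> V=8
t=1: input=1 -> V=0 FIRE
t=2: input=2 -> V=0 FIRE
t=3: input=2 -> V=0 FIRE
t=4: input=3 -> V=0 FIRE
t=5: input=2 -> V=0 FIRE
t=6: input=1 -> V=8
t=7: input=1 -> V=0 FIRE
t=8: input=0 -> V=0
t=9: input=1 -> V=8
t=10: input=1 -> V=0 FIRE
t=11: input=2 -> V=0 FIRE
t=12: input=1 -> V=8
t=13: input=1 -> V=0 FIRE

Answer: 1 1 1 1 2 3 1 2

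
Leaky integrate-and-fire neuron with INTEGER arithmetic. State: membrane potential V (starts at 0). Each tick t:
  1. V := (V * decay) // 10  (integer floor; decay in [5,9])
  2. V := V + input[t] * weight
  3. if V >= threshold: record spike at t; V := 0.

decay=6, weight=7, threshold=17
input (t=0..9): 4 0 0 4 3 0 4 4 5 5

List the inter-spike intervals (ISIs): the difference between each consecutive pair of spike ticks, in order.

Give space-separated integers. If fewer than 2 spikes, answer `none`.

t=0: input=4 -> V=0 FIRE
t=1: input=0 -> V=0
t=2: input=0 -> V=0
t=3: input=4 -> V=0 FIRE
t=4: input=3 -> V=0 FIRE
t=5: input=0 -> V=0
t=6: input=4 -> V=0 FIRE
t=7: input=4 -> V=0 FIRE
t=8: input=5 -> V=0 FIRE
t=9: input=5 -> V=0 FIRE

Answer: 3 1 2 1 1 1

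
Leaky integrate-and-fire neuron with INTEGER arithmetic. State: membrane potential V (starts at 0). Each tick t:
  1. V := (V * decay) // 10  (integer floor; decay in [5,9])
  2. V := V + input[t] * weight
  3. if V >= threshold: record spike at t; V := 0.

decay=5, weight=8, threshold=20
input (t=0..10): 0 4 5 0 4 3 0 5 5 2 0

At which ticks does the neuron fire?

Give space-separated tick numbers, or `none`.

t=0: input=0 -> V=0
t=1: input=4 -> V=0 FIRE
t=2: input=5 -> V=0 FIRE
t=3: input=0 -> V=0
t=4: input=4 -> V=0 FIRE
t=5: input=3 -> V=0 FIRE
t=6: input=0 -> V=0
t=7: input=5 -> V=0 FIRE
t=8: input=5 -> V=0 FIRE
t=9: input=2 -> V=16
t=10: input=0 -> V=8

Answer: 1 2 4 5 7 8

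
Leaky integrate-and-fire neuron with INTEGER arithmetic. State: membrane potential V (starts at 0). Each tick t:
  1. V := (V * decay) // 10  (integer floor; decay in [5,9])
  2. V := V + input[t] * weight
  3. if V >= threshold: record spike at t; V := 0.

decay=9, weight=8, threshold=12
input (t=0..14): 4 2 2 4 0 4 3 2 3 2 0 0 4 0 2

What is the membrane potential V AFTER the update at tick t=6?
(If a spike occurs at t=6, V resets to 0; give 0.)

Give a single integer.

Answer: 0

Derivation:
t=0: input=4 -> V=0 FIRE
t=1: input=2 -> V=0 FIRE
t=2: input=2 -> V=0 FIRE
t=3: input=4 -> V=0 FIRE
t=4: input=0 -> V=0
t=5: input=4 -> V=0 FIRE
t=6: input=3 -> V=0 FIRE
t=7: input=2 -> V=0 FIRE
t=8: input=3 -> V=0 FIRE
t=9: input=2 -> V=0 FIRE
t=10: input=0 -> V=0
t=11: input=0 -> V=0
t=12: input=4 -> V=0 FIRE
t=13: input=0 -> V=0
t=14: input=2 -> V=0 FIRE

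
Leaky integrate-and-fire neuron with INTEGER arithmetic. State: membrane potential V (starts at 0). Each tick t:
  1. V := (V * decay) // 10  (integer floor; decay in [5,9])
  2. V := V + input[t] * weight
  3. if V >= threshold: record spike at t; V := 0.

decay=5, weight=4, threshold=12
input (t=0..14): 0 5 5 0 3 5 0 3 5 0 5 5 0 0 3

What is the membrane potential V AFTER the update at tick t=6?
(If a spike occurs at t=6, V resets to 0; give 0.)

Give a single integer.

Answer: 0

Derivation:
t=0: input=0 -> V=0
t=1: input=5 -> V=0 FIRE
t=2: input=5 -> V=0 FIRE
t=3: input=0 -> V=0
t=4: input=3 -> V=0 FIRE
t=5: input=5 -> V=0 FIRE
t=6: input=0 -> V=0
t=7: input=3 -> V=0 FIRE
t=8: input=5 -> V=0 FIRE
t=9: input=0 -> V=0
t=10: input=5 -> V=0 FIRE
t=11: input=5 -> V=0 FIRE
t=12: input=0 -> V=0
t=13: input=0 -> V=0
t=14: input=3 -> V=0 FIRE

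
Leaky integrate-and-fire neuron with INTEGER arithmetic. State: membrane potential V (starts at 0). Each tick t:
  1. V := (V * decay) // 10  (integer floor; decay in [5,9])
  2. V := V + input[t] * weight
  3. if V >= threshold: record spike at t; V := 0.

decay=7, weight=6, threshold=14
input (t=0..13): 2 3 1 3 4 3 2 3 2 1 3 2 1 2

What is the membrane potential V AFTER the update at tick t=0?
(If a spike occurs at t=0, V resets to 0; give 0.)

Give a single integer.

t=0: input=2 -> V=12
t=1: input=3 -> V=0 FIRE
t=2: input=1 -> V=6
t=3: input=3 -> V=0 FIRE
t=4: input=4 -> V=0 FIRE
t=5: input=3 -> V=0 FIRE
t=6: input=2 -> V=12
t=7: input=3 -> V=0 FIRE
t=8: input=2 -> V=12
t=9: input=1 -> V=0 FIRE
t=10: input=3 -> V=0 FIRE
t=11: input=2 -> V=12
t=12: input=1 -> V=0 FIRE
t=13: input=2 -> V=12

Answer: 12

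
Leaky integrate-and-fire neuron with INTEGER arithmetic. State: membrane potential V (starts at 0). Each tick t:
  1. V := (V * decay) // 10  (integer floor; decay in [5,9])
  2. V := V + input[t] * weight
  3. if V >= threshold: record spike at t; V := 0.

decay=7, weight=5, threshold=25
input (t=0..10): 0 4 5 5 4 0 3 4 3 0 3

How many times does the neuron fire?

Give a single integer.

Answer: 3

Derivation:
t=0: input=0 -> V=0
t=1: input=4 -> V=20
t=2: input=5 -> V=0 FIRE
t=3: input=5 -> V=0 FIRE
t=4: input=4 -> V=20
t=5: input=0 -> V=14
t=6: input=3 -> V=24
t=7: input=4 -> V=0 FIRE
t=8: input=3 -> V=15
t=9: input=0 -> V=10
t=10: input=3 -> V=22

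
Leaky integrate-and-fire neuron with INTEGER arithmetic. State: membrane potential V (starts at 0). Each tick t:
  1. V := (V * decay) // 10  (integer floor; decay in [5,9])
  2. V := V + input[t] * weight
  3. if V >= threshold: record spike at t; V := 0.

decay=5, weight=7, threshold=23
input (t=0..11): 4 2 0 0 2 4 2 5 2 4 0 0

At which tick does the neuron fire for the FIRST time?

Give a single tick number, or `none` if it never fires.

t=0: input=4 -> V=0 FIRE
t=1: input=2 -> V=14
t=2: input=0 -> V=7
t=3: input=0 -> V=3
t=4: input=2 -> V=15
t=5: input=4 -> V=0 FIRE
t=6: input=2 -> V=14
t=7: input=5 -> V=0 FIRE
t=8: input=2 -> V=14
t=9: input=4 -> V=0 FIRE
t=10: input=0 -> V=0
t=11: input=0 -> V=0

Answer: 0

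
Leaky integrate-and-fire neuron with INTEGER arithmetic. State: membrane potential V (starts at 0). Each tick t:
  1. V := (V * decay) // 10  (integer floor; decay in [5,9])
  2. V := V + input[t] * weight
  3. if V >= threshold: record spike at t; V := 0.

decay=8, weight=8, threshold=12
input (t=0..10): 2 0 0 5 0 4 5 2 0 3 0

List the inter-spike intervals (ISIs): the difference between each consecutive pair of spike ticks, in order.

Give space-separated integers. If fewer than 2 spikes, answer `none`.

Answer: 3 2 1 1 2

Derivation:
t=0: input=2 -> V=0 FIRE
t=1: input=0 -> V=0
t=2: input=0 -> V=0
t=3: input=5 -> V=0 FIRE
t=4: input=0 -> V=0
t=5: input=4 -> V=0 FIRE
t=6: input=5 -> V=0 FIRE
t=7: input=2 -> V=0 FIRE
t=8: input=0 -> V=0
t=9: input=3 -> V=0 FIRE
t=10: input=0 -> V=0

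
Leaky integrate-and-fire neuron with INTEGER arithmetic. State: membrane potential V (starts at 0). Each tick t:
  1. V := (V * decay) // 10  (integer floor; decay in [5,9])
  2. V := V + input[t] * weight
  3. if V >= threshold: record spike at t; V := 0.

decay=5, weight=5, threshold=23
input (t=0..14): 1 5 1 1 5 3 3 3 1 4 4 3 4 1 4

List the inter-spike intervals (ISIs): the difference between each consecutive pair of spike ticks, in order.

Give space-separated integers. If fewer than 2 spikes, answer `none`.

Answer: 3 3 3 2

Derivation:
t=0: input=1 -> V=5
t=1: input=5 -> V=0 FIRE
t=2: input=1 -> V=5
t=3: input=1 -> V=7
t=4: input=5 -> V=0 FIRE
t=5: input=3 -> V=15
t=6: input=3 -> V=22
t=7: input=3 -> V=0 FIRE
t=8: input=1 -> V=5
t=9: input=4 -> V=22
t=10: input=4 -> V=0 FIRE
t=11: input=3 -> V=15
t=12: input=4 -> V=0 FIRE
t=13: input=1 -> V=5
t=14: input=4 -> V=22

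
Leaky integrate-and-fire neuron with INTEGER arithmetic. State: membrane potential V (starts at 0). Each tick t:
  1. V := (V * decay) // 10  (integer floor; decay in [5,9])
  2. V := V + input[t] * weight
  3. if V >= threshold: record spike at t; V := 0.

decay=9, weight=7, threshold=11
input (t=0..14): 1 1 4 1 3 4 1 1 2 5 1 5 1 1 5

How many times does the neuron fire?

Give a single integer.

Answer: 10

Derivation:
t=0: input=1 -> V=7
t=1: input=1 -> V=0 FIRE
t=2: input=4 -> V=0 FIRE
t=3: input=1 -> V=7
t=4: input=3 -> V=0 FIRE
t=5: input=4 -> V=0 FIRE
t=6: input=1 -> V=7
t=7: input=1 -> V=0 FIRE
t=8: input=2 -> V=0 FIRE
t=9: input=5 -> V=0 FIRE
t=10: input=1 -> V=7
t=11: input=5 -> V=0 FIRE
t=12: input=1 -> V=7
t=13: input=1 -> V=0 FIRE
t=14: input=5 -> V=0 FIRE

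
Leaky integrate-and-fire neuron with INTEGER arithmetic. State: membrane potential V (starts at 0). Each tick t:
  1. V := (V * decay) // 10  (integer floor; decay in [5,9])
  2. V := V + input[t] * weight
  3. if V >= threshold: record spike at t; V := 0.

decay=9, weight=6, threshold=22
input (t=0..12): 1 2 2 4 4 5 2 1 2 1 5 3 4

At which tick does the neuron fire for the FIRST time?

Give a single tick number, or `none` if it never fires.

t=0: input=1 -> V=6
t=1: input=2 -> V=17
t=2: input=2 -> V=0 FIRE
t=3: input=4 -> V=0 FIRE
t=4: input=4 -> V=0 FIRE
t=5: input=5 -> V=0 FIRE
t=6: input=2 -> V=12
t=7: input=1 -> V=16
t=8: input=2 -> V=0 FIRE
t=9: input=1 -> V=6
t=10: input=5 -> V=0 FIRE
t=11: input=3 -> V=18
t=12: input=4 -> V=0 FIRE

Answer: 2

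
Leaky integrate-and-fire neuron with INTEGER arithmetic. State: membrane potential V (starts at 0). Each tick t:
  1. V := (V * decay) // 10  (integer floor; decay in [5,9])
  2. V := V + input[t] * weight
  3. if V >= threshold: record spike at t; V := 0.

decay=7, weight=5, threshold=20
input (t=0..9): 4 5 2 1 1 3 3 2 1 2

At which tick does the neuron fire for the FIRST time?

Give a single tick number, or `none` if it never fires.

Answer: 0

Derivation:
t=0: input=4 -> V=0 FIRE
t=1: input=5 -> V=0 FIRE
t=2: input=2 -> V=10
t=3: input=1 -> V=12
t=4: input=1 -> V=13
t=5: input=3 -> V=0 FIRE
t=6: input=3 -> V=15
t=7: input=2 -> V=0 FIRE
t=8: input=1 -> V=5
t=9: input=2 -> V=13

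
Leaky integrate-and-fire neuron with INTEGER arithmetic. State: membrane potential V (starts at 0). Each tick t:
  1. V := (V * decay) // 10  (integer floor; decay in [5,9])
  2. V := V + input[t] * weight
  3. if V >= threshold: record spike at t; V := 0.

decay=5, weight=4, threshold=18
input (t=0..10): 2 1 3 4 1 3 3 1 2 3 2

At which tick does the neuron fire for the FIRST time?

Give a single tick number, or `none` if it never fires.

t=0: input=2 -> V=8
t=1: input=1 -> V=8
t=2: input=3 -> V=16
t=3: input=4 -> V=0 FIRE
t=4: input=1 -> V=4
t=5: input=3 -> V=14
t=6: input=3 -> V=0 FIRE
t=7: input=1 -> V=4
t=8: input=2 -> V=10
t=9: input=3 -> V=17
t=10: input=2 -> V=16

Answer: 3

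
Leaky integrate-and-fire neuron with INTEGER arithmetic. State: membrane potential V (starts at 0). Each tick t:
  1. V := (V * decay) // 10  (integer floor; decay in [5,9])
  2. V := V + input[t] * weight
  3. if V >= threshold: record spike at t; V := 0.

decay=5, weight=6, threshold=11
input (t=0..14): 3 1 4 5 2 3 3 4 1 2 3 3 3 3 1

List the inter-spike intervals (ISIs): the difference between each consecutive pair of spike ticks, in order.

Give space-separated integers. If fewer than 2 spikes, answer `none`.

t=0: input=3 -> V=0 FIRE
t=1: input=1 -> V=6
t=2: input=4 -> V=0 FIRE
t=3: input=5 -> V=0 FIRE
t=4: input=2 -> V=0 FIRE
t=5: input=3 -> V=0 FIRE
t=6: input=3 -> V=0 FIRE
t=7: input=4 -> V=0 FIRE
t=8: input=1 -> V=6
t=9: input=2 -> V=0 FIRE
t=10: input=3 -> V=0 FIRE
t=11: input=3 -> V=0 FIRE
t=12: input=3 -> V=0 FIRE
t=13: input=3 -> V=0 FIRE
t=14: input=1 -> V=6

Answer: 2 1 1 1 1 1 2 1 1 1 1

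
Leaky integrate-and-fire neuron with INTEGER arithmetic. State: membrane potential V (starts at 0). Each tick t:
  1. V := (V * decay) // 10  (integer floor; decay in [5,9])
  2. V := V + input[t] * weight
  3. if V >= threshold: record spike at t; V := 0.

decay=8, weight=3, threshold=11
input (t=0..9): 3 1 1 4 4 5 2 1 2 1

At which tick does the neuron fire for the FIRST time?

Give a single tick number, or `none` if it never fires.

t=0: input=3 -> V=9
t=1: input=1 -> V=10
t=2: input=1 -> V=0 FIRE
t=3: input=4 -> V=0 FIRE
t=4: input=4 -> V=0 FIRE
t=5: input=5 -> V=0 FIRE
t=6: input=2 -> V=6
t=7: input=1 -> V=7
t=8: input=2 -> V=0 FIRE
t=9: input=1 -> V=3

Answer: 2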